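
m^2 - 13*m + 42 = (m - 7)*(m - 6)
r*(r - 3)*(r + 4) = r^3 + r^2 - 12*r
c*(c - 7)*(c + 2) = c^3 - 5*c^2 - 14*c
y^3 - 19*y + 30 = (y - 3)*(y - 2)*(y + 5)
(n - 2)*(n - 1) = n^2 - 3*n + 2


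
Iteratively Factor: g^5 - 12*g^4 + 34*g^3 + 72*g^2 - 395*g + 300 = (g + 3)*(g^4 - 15*g^3 + 79*g^2 - 165*g + 100) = (g - 1)*(g + 3)*(g^3 - 14*g^2 + 65*g - 100) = (g - 5)*(g - 1)*(g + 3)*(g^2 - 9*g + 20) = (g - 5)^2*(g - 1)*(g + 3)*(g - 4)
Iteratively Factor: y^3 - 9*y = (y + 3)*(y^2 - 3*y) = (y - 3)*(y + 3)*(y)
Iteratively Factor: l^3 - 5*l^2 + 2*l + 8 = (l - 2)*(l^2 - 3*l - 4) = (l - 2)*(l + 1)*(l - 4)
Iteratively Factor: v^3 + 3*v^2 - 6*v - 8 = (v + 4)*(v^2 - v - 2) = (v + 1)*(v + 4)*(v - 2)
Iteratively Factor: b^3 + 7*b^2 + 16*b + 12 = (b + 2)*(b^2 + 5*b + 6) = (b + 2)^2*(b + 3)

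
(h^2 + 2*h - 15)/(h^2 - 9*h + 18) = (h + 5)/(h - 6)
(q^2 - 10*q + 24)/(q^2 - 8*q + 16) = (q - 6)/(q - 4)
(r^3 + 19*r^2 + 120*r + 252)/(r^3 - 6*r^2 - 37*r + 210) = (r^2 + 13*r + 42)/(r^2 - 12*r + 35)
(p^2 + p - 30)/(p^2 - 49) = (p^2 + p - 30)/(p^2 - 49)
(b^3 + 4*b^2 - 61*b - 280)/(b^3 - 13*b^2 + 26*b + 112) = (b^2 + 12*b + 35)/(b^2 - 5*b - 14)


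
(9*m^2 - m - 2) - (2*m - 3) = 9*m^2 - 3*m + 1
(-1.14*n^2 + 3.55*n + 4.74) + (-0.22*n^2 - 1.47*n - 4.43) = -1.36*n^2 + 2.08*n + 0.31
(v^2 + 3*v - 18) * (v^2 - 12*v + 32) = v^4 - 9*v^3 - 22*v^2 + 312*v - 576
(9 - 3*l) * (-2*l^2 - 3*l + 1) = 6*l^3 - 9*l^2 - 30*l + 9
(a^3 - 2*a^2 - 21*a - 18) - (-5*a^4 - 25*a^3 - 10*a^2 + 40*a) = 5*a^4 + 26*a^3 + 8*a^2 - 61*a - 18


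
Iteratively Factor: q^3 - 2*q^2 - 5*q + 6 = (q - 3)*(q^2 + q - 2) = (q - 3)*(q - 1)*(q + 2)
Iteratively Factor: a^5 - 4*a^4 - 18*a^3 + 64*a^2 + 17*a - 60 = (a + 4)*(a^4 - 8*a^3 + 14*a^2 + 8*a - 15) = (a - 5)*(a + 4)*(a^3 - 3*a^2 - a + 3) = (a - 5)*(a - 1)*(a + 4)*(a^2 - 2*a - 3) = (a - 5)*(a - 1)*(a + 1)*(a + 4)*(a - 3)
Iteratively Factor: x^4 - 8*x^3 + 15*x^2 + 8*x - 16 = (x - 1)*(x^3 - 7*x^2 + 8*x + 16) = (x - 4)*(x - 1)*(x^2 - 3*x - 4) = (x - 4)^2*(x - 1)*(x + 1)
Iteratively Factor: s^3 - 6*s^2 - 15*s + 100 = (s - 5)*(s^2 - s - 20) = (s - 5)*(s + 4)*(s - 5)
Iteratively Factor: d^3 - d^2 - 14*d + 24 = (d - 3)*(d^2 + 2*d - 8) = (d - 3)*(d + 4)*(d - 2)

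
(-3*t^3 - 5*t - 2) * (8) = -24*t^3 - 40*t - 16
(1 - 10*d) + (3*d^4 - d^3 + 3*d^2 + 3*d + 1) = 3*d^4 - d^3 + 3*d^2 - 7*d + 2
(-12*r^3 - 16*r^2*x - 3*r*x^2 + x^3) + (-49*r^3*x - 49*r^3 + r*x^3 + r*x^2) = -49*r^3*x - 61*r^3 - 16*r^2*x + r*x^3 - 2*r*x^2 + x^3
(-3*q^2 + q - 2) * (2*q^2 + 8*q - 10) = -6*q^4 - 22*q^3 + 34*q^2 - 26*q + 20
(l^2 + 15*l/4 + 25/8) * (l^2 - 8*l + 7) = l^4 - 17*l^3/4 - 159*l^2/8 + 5*l/4 + 175/8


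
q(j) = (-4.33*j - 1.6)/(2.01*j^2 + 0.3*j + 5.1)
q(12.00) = -0.18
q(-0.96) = 0.38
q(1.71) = -0.78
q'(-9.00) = 0.02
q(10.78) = -0.20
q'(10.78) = 0.02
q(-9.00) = 0.23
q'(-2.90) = 0.07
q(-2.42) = 0.55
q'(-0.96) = -0.44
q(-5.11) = 0.37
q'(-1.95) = -0.01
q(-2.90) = 0.52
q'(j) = (-4.33*j - 1.6)*(-4.02*j - 0.3)/(2.01*j^2 + 0.3*j + 5.1)^2 - 4.33/(2.01*j^2 + 0.3*j + 5.1)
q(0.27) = -0.52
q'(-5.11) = 0.05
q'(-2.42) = 0.05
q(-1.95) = 0.56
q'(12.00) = 0.01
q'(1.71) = 0.11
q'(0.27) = -0.68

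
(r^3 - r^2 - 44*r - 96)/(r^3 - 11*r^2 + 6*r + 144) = (r + 4)/(r - 6)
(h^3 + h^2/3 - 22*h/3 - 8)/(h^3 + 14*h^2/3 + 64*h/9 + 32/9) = 3*(h - 3)/(3*h + 4)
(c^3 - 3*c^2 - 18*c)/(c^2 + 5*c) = (c^2 - 3*c - 18)/(c + 5)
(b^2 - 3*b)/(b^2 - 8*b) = (b - 3)/(b - 8)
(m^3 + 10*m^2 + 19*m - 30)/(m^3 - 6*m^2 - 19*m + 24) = (m^2 + 11*m + 30)/(m^2 - 5*m - 24)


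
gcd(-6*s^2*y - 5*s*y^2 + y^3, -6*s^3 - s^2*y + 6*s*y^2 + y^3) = s + y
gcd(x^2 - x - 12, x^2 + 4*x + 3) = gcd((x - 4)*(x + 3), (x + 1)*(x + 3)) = x + 3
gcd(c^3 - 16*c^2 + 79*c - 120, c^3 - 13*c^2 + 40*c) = c^2 - 13*c + 40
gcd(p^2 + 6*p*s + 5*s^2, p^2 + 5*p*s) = p + 5*s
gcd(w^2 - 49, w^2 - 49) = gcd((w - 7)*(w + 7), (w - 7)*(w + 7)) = w^2 - 49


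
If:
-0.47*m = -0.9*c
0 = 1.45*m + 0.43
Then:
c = -0.15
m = -0.30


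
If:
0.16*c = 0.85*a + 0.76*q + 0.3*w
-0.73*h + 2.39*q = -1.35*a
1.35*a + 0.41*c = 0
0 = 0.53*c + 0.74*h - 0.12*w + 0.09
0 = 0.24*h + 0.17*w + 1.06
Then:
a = 2.92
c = -9.61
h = 4.68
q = -0.22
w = -12.84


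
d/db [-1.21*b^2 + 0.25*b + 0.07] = 0.25 - 2.42*b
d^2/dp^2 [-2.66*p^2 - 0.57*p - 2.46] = -5.32000000000000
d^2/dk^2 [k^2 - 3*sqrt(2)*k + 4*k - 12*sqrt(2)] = 2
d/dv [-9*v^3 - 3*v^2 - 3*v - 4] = -27*v^2 - 6*v - 3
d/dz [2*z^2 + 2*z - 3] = 4*z + 2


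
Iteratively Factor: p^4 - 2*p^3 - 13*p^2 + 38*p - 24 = (p + 4)*(p^3 - 6*p^2 + 11*p - 6) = (p - 3)*(p + 4)*(p^2 - 3*p + 2) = (p - 3)*(p - 1)*(p + 4)*(p - 2)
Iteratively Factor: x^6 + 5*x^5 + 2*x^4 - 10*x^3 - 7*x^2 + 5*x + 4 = (x + 1)*(x^5 + 4*x^4 - 2*x^3 - 8*x^2 + x + 4) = (x + 1)*(x + 4)*(x^4 - 2*x^2 + 1) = (x + 1)^2*(x + 4)*(x^3 - x^2 - x + 1) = (x - 1)*(x + 1)^2*(x + 4)*(x^2 - 1) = (x - 1)*(x + 1)^3*(x + 4)*(x - 1)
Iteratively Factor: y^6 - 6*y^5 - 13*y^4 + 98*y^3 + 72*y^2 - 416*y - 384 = (y + 1)*(y^5 - 7*y^4 - 6*y^3 + 104*y^2 - 32*y - 384) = (y - 4)*(y + 1)*(y^4 - 3*y^3 - 18*y^2 + 32*y + 96) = (y - 4)^2*(y + 1)*(y^3 + y^2 - 14*y - 24) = (y - 4)^2*(y + 1)*(y + 3)*(y^2 - 2*y - 8) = (y - 4)^3*(y + 1)*(y + 3)*(y + 2)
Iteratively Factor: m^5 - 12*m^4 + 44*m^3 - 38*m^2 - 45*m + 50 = (m - 5)*(m^4 - 7*m^3 + 9*m^2 + 7*m - 10) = (m - 5)*(m - 2)*(m^3 - 5*m^2 - m + 5) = (m - 5)*(m - 2)*(m - 1)*(m^2 - 4*m - 5) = (m - 5)^2*(m - 2)*(m - 1)*(m + 1)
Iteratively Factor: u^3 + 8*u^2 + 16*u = (u + 4)*(u^2 + 4*u) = u*(u + 4)*(u + 4)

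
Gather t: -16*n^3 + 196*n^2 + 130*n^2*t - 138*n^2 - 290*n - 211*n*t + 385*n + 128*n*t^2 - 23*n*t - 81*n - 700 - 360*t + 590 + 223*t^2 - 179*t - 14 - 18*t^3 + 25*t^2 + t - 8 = -16*n^3 + 58*n^2 + 14*n - 18*t^3 + t^2*(128*n + 248) + t*(130*n^2 - 234*n - 538) - 132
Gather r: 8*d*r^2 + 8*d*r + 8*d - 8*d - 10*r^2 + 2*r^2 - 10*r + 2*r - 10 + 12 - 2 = r^2*(8*d - 8) + r*(8*d - 8)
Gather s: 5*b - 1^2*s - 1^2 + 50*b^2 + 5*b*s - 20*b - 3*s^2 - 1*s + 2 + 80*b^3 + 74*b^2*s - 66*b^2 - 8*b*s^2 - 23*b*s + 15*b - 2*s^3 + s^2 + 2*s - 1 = 80*b^3 - 16*b^2 - 2*s^3 + s^2*(-8*b - 2) + s*(74*b^2 - 18*b)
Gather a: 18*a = 18*a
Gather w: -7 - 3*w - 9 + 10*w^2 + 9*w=10*w^2 + 6*w - 16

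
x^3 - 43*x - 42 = (x - 7)*(x + 1)*(x + 6)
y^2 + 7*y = y*(y + 7)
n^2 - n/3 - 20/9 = (n - 5/3)*(n + 4/3)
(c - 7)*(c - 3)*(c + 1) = c^3 - 9*c^2 + 11*c + 21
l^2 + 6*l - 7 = (l - 1)*(l + 7)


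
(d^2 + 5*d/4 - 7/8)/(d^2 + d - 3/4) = (4*d + 7)/(2*(2*d + 3))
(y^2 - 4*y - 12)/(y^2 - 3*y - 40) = (-y^2 + 4*y + 12)/(-y^2 + 3*y + 40)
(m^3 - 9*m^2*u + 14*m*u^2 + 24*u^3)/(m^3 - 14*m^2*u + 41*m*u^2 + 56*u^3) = (m^2 - 10*m*u + 24*u^2)/(m^2 - 15*m*u + 56*u^2)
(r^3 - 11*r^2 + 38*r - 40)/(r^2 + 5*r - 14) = (r^2 - 9*r + 20)/(r + 7)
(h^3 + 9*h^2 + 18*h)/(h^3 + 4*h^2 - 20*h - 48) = h*(h + 3)/(h^2 - 2*h - 8)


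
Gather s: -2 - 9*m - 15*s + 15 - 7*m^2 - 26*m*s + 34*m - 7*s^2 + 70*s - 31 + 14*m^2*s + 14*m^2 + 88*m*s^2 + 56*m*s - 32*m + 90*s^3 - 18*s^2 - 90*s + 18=7*m^2 - 7*m + 90*s^3 + s^2*(88*m - 25) + s*(14*m^2 + 30*m - 35)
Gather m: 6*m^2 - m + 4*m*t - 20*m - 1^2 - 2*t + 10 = 6*m^2 + m*(4*t - 21) - 2*t + 9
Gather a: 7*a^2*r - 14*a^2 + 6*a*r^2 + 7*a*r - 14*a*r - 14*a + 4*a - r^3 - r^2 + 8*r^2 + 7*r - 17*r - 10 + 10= a^2*(7*r - 14) + a*(6*r^2 - 7*r - 10) - r^3 + 7*r^2 - 10*r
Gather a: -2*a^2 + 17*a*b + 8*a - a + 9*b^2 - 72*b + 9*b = -2*a^2 + a*(17*b + 7) + 9*b^2 - 63*b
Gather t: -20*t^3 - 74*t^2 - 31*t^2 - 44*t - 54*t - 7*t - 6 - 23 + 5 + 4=-20*t^3 - 105*t^2 - 105*t - 20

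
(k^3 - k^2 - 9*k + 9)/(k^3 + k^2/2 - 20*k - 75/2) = 2*(k^2 - 4*k + 3)/(2*k^2 - 5*k - 25)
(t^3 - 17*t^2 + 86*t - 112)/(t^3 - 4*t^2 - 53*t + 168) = (t^2 - 9*t + 14)/(t^2 + 4*t - 21)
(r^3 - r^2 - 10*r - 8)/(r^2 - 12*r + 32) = (r^2 + 3*r + 2)/(r - 8)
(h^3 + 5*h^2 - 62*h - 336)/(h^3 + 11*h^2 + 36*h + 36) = (h^2 - h - 56)/(h^2 + 5*h + 6)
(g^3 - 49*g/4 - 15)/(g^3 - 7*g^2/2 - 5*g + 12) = (4*g^2 + 16*g + 15)/(2*(2*g^2 + g - 6))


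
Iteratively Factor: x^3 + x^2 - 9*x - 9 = (x + 1)*(x^2 - 9) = (x + 1)*(x + 3)*(x - 3)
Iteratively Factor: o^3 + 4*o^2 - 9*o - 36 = (o + 3)*(o^2 + o - 12) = (o - 3)*(o + 3)*(o + 4)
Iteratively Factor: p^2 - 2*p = (p - 2)*(p)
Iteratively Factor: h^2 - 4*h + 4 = (h - 2)*(h - 2)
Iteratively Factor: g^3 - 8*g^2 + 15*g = (g - 5)*(g^2 - 3*g) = (g - 5)*(g - 3)*(g)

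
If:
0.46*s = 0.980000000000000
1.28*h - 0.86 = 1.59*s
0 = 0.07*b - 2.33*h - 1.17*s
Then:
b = 146.06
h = 3.32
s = 2.13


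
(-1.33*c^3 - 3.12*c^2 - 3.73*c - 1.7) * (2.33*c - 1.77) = -3.0989*c^4 - 4.9155*c^3 - 3.1685*c^2 + 2.6411*c + 3.009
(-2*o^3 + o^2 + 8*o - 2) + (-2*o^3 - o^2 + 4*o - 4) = -4*o^3 + 12*o - 6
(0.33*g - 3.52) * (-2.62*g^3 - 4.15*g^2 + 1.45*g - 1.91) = -0.8646*g^4 + 7.8529*g^3 + 15.0865*g^2 - 5.7343*g + 6.7232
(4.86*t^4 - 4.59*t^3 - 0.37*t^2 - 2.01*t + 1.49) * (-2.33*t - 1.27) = -11.3238*t^5 + 4.5225*t^4 + 6.6914*t^3 + 5.1532*t^2 - 0.919*t - 1.8923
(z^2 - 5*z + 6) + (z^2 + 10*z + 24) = 2*z^2 + 5*z + 30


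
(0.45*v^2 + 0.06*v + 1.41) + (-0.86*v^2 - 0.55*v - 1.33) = -0.41*v^2 - 0.49*v + 0.0799999999999998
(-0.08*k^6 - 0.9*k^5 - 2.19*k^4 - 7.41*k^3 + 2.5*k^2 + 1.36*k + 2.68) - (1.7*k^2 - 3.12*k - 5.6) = -0.08*k^6 - 0.9*k^5 - 2.19*k^4 - 7.41*k^3 + 0.8*k^2 + 4.48*k + 8.28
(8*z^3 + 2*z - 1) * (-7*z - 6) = -56*z^4 - 48*z^3 - 14*z^2 - 5*z + 6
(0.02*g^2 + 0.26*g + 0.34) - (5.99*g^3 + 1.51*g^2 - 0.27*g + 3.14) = -5.99*g^3 - 1.49*g^2 + 0.53*g - 2.8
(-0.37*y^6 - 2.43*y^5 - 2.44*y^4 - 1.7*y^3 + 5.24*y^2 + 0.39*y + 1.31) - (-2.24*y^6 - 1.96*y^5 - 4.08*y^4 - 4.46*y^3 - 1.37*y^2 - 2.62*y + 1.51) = 1.87*y^6 - 0.47*y^5 + 1.64*y^4 + 2.76*y^3 + 6.61*y^2 + 3.01*y - 0.2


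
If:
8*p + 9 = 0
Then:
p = -9/8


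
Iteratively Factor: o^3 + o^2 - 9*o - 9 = (o + 1)*(o^2 - 9) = (o + 1)*(o + 3)*(o - 3)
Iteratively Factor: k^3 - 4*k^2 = (k)*(k^2 - 4*k) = k*(k - 4)*(k)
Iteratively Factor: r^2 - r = (r)*(r - 1)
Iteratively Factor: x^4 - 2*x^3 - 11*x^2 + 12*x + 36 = (x - 3)*(x^3 + x^2 - 8*x - 12) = (x - 3)^2*(x^2 + 4*x + 4) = (x - 3)^2*(x + 2)*(x + 2)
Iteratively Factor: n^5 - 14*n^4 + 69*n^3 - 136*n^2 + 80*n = (n - 5)*(n^4 - 9*n^3 + 24*n^2 - 16*n) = (n - 5)*(n - 4)*(n^3 - 5*n^2 + 4*n) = (n - 5)*(n - 4)^2*(n^2 - n) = (n - 5)*(n - 4)^2*(n - 1)*(n)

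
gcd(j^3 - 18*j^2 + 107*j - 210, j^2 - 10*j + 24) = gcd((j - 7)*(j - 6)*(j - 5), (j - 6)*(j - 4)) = j - 6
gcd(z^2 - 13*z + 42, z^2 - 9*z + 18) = z - 6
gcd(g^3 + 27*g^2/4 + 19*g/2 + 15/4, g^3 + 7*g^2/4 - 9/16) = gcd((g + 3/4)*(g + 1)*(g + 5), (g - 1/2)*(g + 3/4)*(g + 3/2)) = g + 3/4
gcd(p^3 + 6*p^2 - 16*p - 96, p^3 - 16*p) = p^2 - 16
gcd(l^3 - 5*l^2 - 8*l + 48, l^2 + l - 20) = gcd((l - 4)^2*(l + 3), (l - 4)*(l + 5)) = l - 4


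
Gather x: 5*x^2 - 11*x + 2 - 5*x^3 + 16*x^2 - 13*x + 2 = -5*x^3 + 21*x^2 - 24*x + 4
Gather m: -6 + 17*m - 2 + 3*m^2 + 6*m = 3*m^2 + 23*m - 8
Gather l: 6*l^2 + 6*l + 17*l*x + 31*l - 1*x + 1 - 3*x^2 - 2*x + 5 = 6*l^2 + l*(17*x + 37) - 3*x^2 - 3*x + 6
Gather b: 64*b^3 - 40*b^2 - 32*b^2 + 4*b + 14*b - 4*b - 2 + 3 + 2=64*b^3 - 72*b^2 + 14*b + 3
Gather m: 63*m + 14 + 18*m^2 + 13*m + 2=18*m^2 + 76*m + 16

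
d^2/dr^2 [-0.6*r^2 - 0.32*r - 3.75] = -1.20000000000000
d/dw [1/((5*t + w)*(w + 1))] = -(5*t + 2*w + 1)/((5*t + w)^2*(w + 1)^2)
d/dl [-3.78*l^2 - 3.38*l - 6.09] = -7.56*l - 3.38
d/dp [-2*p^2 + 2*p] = 2 - 4*p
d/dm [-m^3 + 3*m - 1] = 3 - 3*m^2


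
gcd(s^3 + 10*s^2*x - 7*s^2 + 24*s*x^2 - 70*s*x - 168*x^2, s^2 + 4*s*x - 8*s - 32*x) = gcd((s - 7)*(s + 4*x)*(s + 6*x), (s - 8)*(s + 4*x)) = s + 4*x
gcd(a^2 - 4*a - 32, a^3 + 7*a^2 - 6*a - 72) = a + 4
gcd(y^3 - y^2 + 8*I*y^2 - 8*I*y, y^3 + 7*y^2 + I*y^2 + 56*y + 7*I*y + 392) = y + 8*I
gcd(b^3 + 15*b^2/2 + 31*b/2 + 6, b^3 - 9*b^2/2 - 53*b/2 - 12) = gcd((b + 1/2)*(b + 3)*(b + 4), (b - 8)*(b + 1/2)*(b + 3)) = b^2 + 7*b/2 + 3/2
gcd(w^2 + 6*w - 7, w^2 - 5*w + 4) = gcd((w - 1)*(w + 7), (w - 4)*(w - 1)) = w - 1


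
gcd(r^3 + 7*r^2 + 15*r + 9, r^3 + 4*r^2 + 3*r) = r^2 + 4*r + 3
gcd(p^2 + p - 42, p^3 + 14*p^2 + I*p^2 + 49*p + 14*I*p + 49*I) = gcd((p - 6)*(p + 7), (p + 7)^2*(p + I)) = p + 7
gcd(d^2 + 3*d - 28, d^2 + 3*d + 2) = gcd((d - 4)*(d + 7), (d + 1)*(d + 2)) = 1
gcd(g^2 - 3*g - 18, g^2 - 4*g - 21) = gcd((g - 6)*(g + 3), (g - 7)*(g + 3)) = g + 3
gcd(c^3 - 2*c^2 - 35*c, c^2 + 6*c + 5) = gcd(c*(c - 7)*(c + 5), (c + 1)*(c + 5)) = c + 5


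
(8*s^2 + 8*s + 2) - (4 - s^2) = 9*s^2 + 8*s - 2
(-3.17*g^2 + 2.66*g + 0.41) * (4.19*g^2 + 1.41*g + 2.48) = -13.2823*g^4 + 6.6757*g^3 - 2.3931*g^2 + 7.1749*g + 1.0168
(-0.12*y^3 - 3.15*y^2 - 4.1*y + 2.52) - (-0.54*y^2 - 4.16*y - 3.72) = -0.12*y^3 - 2.61*y^2 + 0.0600000000000005*y + 6.24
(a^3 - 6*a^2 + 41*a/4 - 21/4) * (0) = 0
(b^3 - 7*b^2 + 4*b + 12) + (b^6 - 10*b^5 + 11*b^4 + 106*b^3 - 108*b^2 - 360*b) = b^6 - 10*b^5 + 11*b^4 + 107*b^3 - 115*b^2 - 356*b + 12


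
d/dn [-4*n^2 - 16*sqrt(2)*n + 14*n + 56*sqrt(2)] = -8*n - 16*sqrt(2) + 14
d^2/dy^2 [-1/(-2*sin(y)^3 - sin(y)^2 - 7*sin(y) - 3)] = (-36*sin(y)^6 - 22*sin(y)^5 + 16*sin(y)^4 + 65*sin(y)^3 + 53*sin(y)^2 + 27*sin(y) + 92)/(2*sin(y)^3 + sin(y)^2 + 7*sin(y) + 3)^3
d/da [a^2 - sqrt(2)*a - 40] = 2*a - sqrt(2)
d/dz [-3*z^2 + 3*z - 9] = 3 - 6*z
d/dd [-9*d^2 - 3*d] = -18*d - 3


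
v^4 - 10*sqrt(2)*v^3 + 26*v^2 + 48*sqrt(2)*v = v*(v - 8*sqrt(2))*(v - 3*sqrt(2))*(v + sqrt(2))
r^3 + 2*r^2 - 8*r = r*(r - 2)*(r + 4)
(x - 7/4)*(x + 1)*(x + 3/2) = x^3 + 3*x^2/4 - 23*x/8 - 21/8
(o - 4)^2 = o^2 - 8*o + 16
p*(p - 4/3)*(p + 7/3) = p^3 + p^2 - 28*p/9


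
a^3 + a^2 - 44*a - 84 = (a - 7)*(a + 2)*(a + 6)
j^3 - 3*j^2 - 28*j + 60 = (j - 6)*(j - 2)*(j + 5)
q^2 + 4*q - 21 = (q - 3)*(q + 7)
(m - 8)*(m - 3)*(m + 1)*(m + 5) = m^4 - 5*m^3 - 37*m^2 + 89*m + 120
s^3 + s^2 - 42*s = s*(s - 6)*(s + 7)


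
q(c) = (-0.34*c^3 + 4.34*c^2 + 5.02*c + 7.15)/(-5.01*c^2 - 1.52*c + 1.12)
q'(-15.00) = 0.07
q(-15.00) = -1.86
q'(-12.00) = 0.07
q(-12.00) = -1.65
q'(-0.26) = -2.53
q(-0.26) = 5.22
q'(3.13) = 0.23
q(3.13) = -1.04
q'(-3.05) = 0.03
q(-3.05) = -1.02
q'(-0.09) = 6.29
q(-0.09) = 5.54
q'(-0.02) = 11.28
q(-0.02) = 6.14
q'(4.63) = 0.13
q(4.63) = -0.79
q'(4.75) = 0.12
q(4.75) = -0.78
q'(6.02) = 0.10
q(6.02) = -0.64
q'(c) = (10.02*c + 1.52)*(-0.34*c^3 + 4.34*c^2 + 5.02*c + 7.15)/(-5.01*c^2 - 1.52*c + 1.12)^2 + (-1.02*c^2 + 8.68*c + 5.02)/(-5.01*c^2 - 1.52*c + 1.12) = (1.7034*c^4 + 1.0336*c^3 + 17.411*c^2 + 81.3646*c + 16.4904)/(25.1001*c^4 + 15.2304*c^3 - 8.912*c^2 - 3.4048*c + 1.2544)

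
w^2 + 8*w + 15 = (w + 3)*(w + 5)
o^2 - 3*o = o*(o - 3)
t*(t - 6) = t^2 - 6*t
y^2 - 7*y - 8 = (y - 8)*(y + 1)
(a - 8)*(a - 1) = a^2 - 9*a + 8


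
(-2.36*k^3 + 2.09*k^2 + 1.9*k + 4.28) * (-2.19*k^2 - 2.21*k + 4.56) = 5.1684*k^5 + 0.6385*k^4 - 19.5415*k^3 - 4.0418*k^2 - 0.7948*k + 19.5168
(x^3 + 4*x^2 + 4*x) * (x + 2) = x^4 + 6*x^3 + 12*x^2 + 8*x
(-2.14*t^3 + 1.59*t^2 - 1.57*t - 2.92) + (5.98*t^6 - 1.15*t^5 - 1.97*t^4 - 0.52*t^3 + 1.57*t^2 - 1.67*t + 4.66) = 5.98*t^6 - 1.15*t^5 - 1.97*t^4 - 2.66*t^3 + 3.16*t^2 - 3.24*t + 1.74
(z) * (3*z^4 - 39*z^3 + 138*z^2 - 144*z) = 3*z^5 - 39*z^4 + 138*z^3 - 144*z^2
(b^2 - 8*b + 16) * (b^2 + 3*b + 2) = b^4 - 5*b^3 - 6*b^2 + 32*b + 32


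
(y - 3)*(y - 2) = y^2 - 5*y + 6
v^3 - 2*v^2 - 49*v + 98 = (v - 7)*(v - 2)*(v + 7)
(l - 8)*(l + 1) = l^2 - 7*l - 8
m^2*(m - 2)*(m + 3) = m^4 + m^3 - 6*m^2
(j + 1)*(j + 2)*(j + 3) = j^3 + 6*j^2 + 11*j + 6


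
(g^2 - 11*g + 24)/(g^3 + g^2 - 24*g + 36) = (g - 8)/(g^2 + 4*g - 12)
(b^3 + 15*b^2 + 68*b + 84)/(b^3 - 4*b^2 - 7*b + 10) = (b^2 + 13*b + 42)/(b^2 - 6*b + 5)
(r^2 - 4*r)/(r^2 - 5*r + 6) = r*(r - 4)/(r^2 - 5*r + 6)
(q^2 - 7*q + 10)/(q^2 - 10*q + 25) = (q - 2)/(q - 5)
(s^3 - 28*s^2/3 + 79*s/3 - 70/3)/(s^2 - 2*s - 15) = (3*s^2 - 13*s + 14)/(3*(s + 3))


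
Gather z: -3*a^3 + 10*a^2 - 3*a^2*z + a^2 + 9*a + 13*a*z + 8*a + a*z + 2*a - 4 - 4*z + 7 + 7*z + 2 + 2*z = -3*a^3 + 11*a^2 + 19*a + z*(-3*a^2 + 14*a + 5) + 5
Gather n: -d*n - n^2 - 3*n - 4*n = -n^2 + n*(-d - 7)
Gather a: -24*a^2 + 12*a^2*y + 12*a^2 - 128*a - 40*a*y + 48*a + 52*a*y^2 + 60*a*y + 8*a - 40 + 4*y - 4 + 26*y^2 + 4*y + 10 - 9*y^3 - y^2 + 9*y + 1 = a^2*(12*y - 12) + a*(52*y^2 + 20*y - 72) - 9*y^3 + 25*y^2 + 17*y - 33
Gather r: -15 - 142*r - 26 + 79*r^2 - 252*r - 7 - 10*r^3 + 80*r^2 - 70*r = -10*r^3 + 159*r^2 - 464*r - 48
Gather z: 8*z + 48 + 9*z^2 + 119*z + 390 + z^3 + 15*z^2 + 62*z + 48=z^3 + 24*z^2 + 189*z + 486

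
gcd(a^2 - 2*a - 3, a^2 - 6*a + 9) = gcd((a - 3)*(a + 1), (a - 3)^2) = a - 3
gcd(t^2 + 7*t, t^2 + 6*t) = t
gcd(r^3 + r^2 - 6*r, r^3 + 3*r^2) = r^2 + 3*r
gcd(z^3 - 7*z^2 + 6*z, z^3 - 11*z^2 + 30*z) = z^2 - 6*z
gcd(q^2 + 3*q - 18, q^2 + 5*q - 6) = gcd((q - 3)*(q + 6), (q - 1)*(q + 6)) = q + 6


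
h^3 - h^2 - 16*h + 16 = (h - 4)*(h - 1)*(h + 4)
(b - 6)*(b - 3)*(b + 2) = b^3 - 7*b^2 + 36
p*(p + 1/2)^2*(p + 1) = p^4 + 2*p^3 + 5*p^2/4 + p/4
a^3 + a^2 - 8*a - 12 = (a - 3)*(a + 2)^2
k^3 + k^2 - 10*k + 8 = (k - 2)*(k - 1)*(k + 4)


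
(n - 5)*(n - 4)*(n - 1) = n^3 - 10*n^2 + 29*n - 20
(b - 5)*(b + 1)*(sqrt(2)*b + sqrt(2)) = sqrt(2)*b^3 - 3*sqrt(2)*b^2 - 9*sqrt(2)*b - 5*sqrt(2)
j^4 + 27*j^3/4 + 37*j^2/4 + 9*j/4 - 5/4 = (j - 1/4)*(j + 1)^2*(j + 5)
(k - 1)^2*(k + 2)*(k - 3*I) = k^4 - 3*I*k^3 - 3*k^2 + 2*k + 9*I*k - 6*I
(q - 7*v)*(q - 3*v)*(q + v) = q^3 - 9*q^2*v + 11*q*v^2 + 21*v^3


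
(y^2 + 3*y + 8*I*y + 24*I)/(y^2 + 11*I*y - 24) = (y + 3)/(y + 3*I)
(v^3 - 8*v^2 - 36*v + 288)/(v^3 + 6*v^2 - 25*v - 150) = (v^2 - 14*v + 48)/(v^2 - 25)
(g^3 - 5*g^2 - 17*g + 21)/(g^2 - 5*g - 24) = (g^2 - 8*g + 7)/(g - 8)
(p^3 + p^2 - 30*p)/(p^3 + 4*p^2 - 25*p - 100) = p*(p + 6)/(p^2 + 9*p + 20)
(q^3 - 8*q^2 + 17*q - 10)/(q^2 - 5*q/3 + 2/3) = 3*(q^2 - 7*q + 10)/(3*q - 2)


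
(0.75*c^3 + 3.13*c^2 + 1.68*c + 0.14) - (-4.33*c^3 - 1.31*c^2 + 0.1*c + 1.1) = 5.08*c^3 + 4.44*c^2 + 1.58*c - 0.96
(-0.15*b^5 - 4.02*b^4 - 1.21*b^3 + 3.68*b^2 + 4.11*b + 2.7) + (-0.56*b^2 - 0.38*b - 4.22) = -0.15*b^5 - 4.02*b^4 - 1.21*b^3 + 3.12*b^2 + 3.73*b - 1.52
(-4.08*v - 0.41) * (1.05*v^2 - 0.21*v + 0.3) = -4.284*v^3 + 0.4263*v^2 - 1.1379*v - 0.123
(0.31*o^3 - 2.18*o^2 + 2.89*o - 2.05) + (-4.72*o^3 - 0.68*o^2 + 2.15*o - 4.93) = -4.41*o^3 - 2.86*o^2 + 5.04*o - 6.98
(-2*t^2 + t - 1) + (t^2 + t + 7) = -t^2 + 2*t + 6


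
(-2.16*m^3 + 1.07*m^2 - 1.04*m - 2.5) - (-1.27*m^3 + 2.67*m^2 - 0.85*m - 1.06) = -0.89*m^3 - 1.6*m^2 - 0.19*m - 1.44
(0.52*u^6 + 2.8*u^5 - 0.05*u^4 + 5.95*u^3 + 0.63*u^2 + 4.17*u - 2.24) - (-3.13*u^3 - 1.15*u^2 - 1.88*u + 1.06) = 0.52*u^6 + 2.8*u^5 - 0.05*u^4 + 9.08*u^3 + 1.78*u^2 + 6.05*u - 3.3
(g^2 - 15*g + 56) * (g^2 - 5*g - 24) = g^4 - 20*g^3 + 107*g^2 + 80*g - 1344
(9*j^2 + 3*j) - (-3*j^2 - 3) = 12*j^2 + 3*j + 3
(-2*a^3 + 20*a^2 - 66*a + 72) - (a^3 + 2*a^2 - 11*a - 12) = -3*a^3 + 18*a^2 - 55*a + 84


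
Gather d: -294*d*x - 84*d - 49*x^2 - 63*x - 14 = d*(-294*x - 84) - 49*x^2 - 63*x - 14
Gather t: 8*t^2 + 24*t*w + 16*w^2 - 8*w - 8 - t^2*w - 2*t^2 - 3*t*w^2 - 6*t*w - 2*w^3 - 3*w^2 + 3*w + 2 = t^2*(6 - w) + t*(-3*w^2 + 18*w) - 2*w^3 + 13*w^2 - 5*w - 6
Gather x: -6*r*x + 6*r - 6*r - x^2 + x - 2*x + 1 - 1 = -x^2 + x*(-6*r - 1)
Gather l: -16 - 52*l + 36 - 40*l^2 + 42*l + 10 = -40*l^2 - 10*l + 30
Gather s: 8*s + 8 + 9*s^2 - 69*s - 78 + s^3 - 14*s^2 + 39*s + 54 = s^3 - 5*s^2 - 22*s - 16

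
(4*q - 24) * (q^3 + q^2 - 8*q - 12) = 4*q^4 - 20*q^3 - 56*q^2 + 144*q + 288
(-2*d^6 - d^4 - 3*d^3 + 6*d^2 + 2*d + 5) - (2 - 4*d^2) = -2*d^6 - d^4 - 3*d^3 + 10*d^2 + 2*d + 3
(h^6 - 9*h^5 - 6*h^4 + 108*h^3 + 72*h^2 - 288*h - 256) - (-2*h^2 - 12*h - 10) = h^6 - 9*h^5 - 6*h^4 + 108*h^3 + 74*h^2 - 276*h - 246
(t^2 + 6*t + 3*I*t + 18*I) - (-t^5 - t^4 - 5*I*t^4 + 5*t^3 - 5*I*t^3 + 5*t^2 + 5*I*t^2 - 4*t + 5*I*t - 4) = t^5 + t^4 + 5*I*t^4 - 5*t^3 + 5*I*t^3 - 4*t^2 - 5*I*t^2 + 10*t - 2*I*t + 4 + 18*I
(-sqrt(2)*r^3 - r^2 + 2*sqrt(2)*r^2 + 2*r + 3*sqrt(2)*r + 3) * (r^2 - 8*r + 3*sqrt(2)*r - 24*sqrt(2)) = -sqrt(2)*r^5 - 7*r^4 + 10*sqrt(2)*r^4 - 16*sqrt(2)*r^3 + 70*r^3 - 91*r^2 + 6*sqrt(2)*r^2 - 168*r - 39*sqrt(2)*r - 72*sqrt(2)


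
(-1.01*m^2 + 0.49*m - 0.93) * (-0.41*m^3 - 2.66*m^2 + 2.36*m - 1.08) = 0.4141*m^5 + 2.4857*m^4 - 3.3057*m^3 + 4.721*m^2 - 2.724*m + 1.0044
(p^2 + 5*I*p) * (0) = 0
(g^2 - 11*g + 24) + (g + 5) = g^2 - 10*g + 29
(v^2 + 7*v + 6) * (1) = v^2 + 7*v + 6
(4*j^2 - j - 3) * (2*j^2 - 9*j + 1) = 8*j^4 - 38*j^3 + 7*j^2 + 26*j - 3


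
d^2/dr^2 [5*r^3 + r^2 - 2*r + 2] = 30*r + 2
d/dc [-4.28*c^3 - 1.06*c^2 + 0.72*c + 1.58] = -12.84*c^2 - 2.12*c + 0.72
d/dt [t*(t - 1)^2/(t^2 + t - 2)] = (t^2 + 4*t - 2)/(t^2 + 4*t + 4)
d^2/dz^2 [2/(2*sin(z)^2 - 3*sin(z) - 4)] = 2*(16*sin(z)^4 - 18*sin(z)^3 + 17*sin(z)^2 + 24*sin(z) - 34)/(3*sin(z) + cos(2*z) + 3)^3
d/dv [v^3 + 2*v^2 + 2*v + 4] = 3*v^2 + 4*v + 2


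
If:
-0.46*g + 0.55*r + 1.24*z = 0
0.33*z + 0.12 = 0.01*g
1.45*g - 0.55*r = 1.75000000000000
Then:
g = 2.14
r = 2.46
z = -0.30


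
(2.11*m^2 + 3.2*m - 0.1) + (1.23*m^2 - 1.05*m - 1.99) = 3.34*m^2 + 2.15*m - 2.09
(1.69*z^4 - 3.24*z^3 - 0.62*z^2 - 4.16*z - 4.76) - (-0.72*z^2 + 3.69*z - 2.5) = 1.69*z^4 - 3.24*z^3 + 0.1*z^2 - 7.85*z - 2.26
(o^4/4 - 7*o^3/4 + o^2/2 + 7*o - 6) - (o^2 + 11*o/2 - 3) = o^4/4 - 7*o^3/4 - o^2/2 + 3*o/2 - 3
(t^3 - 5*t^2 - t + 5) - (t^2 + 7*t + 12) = t^3 - 6*t^2 - 8*t - 7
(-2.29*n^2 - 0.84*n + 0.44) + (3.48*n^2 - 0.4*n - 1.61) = 1.19*n^2 - 1.24*n - 1.17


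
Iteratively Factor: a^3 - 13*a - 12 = (a - 4)*(a^2 + 4*a + 3) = (a - 4)*(a + 3)*(a + 1)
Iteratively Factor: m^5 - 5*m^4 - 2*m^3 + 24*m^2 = (m)*(m^4 - 5*m^3 - 2*m^2 + 24*m) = m*(m - 3)*(m^3 - 2*m^2 - 8*m) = m*(m - 3)*(m + 2)*(m^2 - 4*m) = m^2*(m - 3)*(m + 2)*(m - 4)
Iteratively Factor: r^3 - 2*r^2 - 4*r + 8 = (r - 2)*(r^2 - 4) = (r - 2)^2*(r + 2)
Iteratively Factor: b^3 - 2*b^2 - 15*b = (b + 3)*(b^2 - 5*b) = b*(b + 3)*(b - 5)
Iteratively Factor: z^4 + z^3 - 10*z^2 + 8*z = (z - 2)*(z^3 + 3*z^2 - 4*z) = z*(z - 2)*(z^2 + 3*z - 4) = z*(z - 2)*(z + 4)*(z - 1)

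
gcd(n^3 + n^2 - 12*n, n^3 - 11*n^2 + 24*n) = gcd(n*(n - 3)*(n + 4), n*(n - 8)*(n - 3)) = n^2 - 3*n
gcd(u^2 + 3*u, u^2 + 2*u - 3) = u + 3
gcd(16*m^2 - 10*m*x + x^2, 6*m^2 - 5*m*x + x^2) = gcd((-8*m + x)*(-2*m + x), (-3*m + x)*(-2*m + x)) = -2*m + x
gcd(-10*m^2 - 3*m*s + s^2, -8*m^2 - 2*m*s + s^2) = 2*m + s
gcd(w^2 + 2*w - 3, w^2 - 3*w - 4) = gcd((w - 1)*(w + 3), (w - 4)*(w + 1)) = 1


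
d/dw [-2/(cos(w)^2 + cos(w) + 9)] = -2*(2*cos(w) + 1)*sin(w)/(cos(w)^2 + cos(w) + 9)^2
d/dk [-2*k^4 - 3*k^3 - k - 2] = -8*k^3 - 9*k^2 - 1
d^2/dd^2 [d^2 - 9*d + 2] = 2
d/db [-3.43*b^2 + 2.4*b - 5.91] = 2.4 - 6.86*b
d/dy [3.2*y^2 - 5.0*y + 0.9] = 6.4*y - 5.0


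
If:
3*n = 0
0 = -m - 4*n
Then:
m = 0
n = 0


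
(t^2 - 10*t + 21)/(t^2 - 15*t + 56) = (t - 3)/(t - 8)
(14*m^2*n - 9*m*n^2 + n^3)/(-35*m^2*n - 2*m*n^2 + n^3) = (-2*m + n)/(5*m + n)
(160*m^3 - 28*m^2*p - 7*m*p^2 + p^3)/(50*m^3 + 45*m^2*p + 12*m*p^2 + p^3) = (32*m^2 - 12*m*p + p^2)/(10*m^2 + 7*m*p + p^2)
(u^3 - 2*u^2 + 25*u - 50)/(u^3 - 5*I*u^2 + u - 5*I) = (u^2 + u*(-2 + 5*I) - 10*I)/(u^2 + 1)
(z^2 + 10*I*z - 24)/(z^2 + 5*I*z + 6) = (z + 4*I)/(z - I)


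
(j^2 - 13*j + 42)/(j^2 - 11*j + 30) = (j - 7)/(j - 5)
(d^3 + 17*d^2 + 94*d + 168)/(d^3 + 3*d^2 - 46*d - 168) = (d + 7)/(d - 7)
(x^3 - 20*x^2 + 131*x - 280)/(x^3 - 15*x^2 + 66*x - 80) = (x - 7)/(x - 2)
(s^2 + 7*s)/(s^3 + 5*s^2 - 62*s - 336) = s/(s^2 - 2*s - 48)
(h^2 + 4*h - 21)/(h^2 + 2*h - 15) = (h + 7)/(h + 5)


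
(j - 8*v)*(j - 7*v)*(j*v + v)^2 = j^4*v^2 - 15*j^3*v^3 + 2*j^3*v^2 + 56*j^2*v^4 - 30*j^2*v^3 + j^2*v^2 + 112*j*v^4 - 15*j*v^3 + 56*v^4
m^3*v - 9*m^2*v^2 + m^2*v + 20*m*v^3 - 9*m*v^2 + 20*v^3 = (m - 5*v)*(m - 4*v)*(m*v + v)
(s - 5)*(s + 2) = s^2 - 3*s - 10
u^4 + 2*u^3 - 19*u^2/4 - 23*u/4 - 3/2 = (u - 2)*(u + 1/2)^2*(u + 3)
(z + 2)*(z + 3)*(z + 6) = z^3 + 11*z^2 + 36*z + 36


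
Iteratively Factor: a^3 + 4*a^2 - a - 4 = (a + 4)*(a^2 - 1) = (a - 1)*(a + 4)*(a + 1)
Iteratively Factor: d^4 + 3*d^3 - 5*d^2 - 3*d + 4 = (d + 4)*(d^3 - d^2 - d + 1) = (d - 1)*(d + 4)*(d^2 - 1) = (d - 1)*(d + 1)*(d + 4)*(d - 1)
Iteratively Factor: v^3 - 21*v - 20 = (v + 1)*(v^2 - v - 20) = (v - 5)*(v + 1)*(v + 4)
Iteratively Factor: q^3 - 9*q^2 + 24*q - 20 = (q - 5)*(q^2 - 4*q + 4) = (q - 5)*(q - 2)*(q - 2)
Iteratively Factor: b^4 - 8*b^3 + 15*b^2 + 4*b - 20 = (b - 5)*(b^3 - 3*b^2 + 4) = (b - 5)*(b - 2)*(b^2 - b - 2) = (b - 5)*(b - 2)*(b + 1)*(b - 2)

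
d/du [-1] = 0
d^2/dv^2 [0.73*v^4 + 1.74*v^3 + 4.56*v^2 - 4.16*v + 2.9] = 8.76*v^2 + 10.44*v + 9.12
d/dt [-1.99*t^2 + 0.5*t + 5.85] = 0.5 - 3.98*t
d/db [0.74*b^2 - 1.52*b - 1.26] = 1.48*b - 1.52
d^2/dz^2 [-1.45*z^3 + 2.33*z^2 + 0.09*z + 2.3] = 4.66 - 8.7*z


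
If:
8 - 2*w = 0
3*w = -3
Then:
No Solution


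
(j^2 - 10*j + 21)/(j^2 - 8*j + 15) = (j - 7)/(j - 5)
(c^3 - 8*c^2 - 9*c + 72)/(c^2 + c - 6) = (c^2 - 11*c + 24)/(c - 2)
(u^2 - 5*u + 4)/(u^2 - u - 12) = (u - 1)/(u + 3)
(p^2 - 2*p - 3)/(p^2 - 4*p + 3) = (p + 1)/(p - 1)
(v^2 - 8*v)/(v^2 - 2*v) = (v - 8)/(v - 2)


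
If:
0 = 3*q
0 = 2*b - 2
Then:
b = 1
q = 0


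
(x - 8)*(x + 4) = x^2 - 4*x - 32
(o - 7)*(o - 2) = o^2 - 9*o + 14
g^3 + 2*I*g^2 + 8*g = g*(g - 2*I)*(g + 4*I)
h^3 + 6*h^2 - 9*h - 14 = (h - 2)*(h + 1)*(h + 7)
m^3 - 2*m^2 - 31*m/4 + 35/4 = (m - 7/2)*(m - 1)*(m + 5/2)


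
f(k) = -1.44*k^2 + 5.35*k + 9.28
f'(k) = 5.35 - 2.88*k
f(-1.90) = -6.08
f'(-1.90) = 10.82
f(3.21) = 11.62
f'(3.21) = -3.89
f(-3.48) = -26.78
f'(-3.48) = 15.37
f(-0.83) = 3.85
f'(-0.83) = 7.74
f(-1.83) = -5.33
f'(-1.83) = 10.62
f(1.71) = 14.22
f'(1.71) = 0.43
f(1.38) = 13.92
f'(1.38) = 1.38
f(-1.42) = -1.22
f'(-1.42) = 9.44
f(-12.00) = -262.28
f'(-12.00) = 39.91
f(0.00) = 9.28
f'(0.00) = 5.35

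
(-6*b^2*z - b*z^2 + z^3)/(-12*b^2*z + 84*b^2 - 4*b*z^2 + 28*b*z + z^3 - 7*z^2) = z*(-3*b + z)/(-6*b*z + 42*b + z^2 - 7*z)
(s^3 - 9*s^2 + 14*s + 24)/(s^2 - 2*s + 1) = (s^3 - 9*s^2 + 14*s + 24)/(s^2 - 2*s + 1)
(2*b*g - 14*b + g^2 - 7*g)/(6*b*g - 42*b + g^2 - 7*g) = (2*b + g)/(6*b + g)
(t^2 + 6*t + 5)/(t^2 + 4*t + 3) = (t + 5)/(t + 3)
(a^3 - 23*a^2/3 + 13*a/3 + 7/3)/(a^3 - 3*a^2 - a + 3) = (3*a^2 - 20*a - 7)/(3*(a^2 - 2*a - 3))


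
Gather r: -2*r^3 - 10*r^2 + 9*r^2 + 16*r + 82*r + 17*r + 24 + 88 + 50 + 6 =-2*r^3 - r^2 + 115*r + 168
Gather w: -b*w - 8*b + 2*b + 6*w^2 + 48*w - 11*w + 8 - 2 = -6*b + 6*w^2 + w*(37 - b) + 6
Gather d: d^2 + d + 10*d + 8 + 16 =d^2 + 11*d + 24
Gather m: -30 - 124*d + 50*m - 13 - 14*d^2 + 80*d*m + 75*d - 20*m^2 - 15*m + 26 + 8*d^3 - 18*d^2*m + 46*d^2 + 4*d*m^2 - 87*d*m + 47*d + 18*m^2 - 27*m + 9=8*d^3 + 32*d^2 - 2*d + m^2*(4*d - 2) + m*(-18*d^2 - 7*d + 8) - 8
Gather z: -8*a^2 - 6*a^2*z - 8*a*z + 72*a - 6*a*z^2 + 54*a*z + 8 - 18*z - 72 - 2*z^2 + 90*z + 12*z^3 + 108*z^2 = -8*a^2 + 72*a + 12*z^3 + z^2*(106 - 6*a) + z*(-6*a^2 + 46*a + 72) - 64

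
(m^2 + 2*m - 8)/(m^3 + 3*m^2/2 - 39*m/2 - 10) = 2*(m^2 + 2*m - 8)/(2*m^3 + 3*m^2 - 39*m - 20)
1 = 1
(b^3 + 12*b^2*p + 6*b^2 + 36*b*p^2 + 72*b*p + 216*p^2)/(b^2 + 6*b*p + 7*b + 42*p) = (b^2 + 6*b*p + 6*b + 36*p)/(b + 7)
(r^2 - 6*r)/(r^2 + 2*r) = (r - 6)/(r + 2)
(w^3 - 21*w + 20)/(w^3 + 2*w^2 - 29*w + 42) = (w^3 - 21*w + 20)/(w^3 + 2*w^2 - 29*w + 42)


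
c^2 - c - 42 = (c - 7)*(c + 6)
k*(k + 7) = k^2 + 7*k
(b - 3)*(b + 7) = b^2 + 4*b - 21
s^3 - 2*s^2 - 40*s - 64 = (s - 8)*(s + 2)*(s + 4)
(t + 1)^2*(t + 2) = t^3 + 4*t^2 + 5*t + 2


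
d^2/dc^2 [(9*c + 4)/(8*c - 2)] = 100/(4*c - 1)^3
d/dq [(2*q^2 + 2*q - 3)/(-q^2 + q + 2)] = (4*q^2 + 2*q + 7)/(q^4 - 2*q^3 - 3*q^2 + 4*q + 4)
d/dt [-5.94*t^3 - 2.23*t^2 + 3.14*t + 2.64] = -17.82*t^2 - 4.46*t + 3.14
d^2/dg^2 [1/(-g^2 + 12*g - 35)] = 2*(g^2 - 12*g - 4*(g - 6)^2 + 35)/(g^2 - 12*g + 35)^3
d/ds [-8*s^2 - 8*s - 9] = -16*s - 8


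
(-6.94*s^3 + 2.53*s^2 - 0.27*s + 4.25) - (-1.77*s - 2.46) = -6.94*s^3 + 2.53*s^2 + 1.5*s + 6.71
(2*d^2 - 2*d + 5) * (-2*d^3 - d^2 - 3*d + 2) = -4*d^5 + 2*d^4 - 14*d^3 + 5*d^2 - 19*d + 10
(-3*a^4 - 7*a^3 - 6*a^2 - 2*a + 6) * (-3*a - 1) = 9*a^5 + 24*a^4 + 25*a^3 + 12*a^2 - 16*a - 6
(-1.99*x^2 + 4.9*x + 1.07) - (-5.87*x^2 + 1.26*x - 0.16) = 3.88*x^2 + 3.64*x + 1.23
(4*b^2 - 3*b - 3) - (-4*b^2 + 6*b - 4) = 8*b^2 - 9*b + 1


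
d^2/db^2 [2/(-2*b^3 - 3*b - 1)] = 12*(2*b*(2*b^3 + 3*b + 1) - 3*(2*b^2 + 1)^2)/(2*b^3 + 3*b + 1)^3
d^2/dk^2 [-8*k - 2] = 0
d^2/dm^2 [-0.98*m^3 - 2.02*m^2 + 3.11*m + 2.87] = -5.88*m - 4.04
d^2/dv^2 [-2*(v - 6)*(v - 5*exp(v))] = 10*v*exp(v) - 40*exp(v) - 4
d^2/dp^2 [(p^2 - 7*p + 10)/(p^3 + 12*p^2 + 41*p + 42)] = 2*(p^6 - 21*p^5 - 315*p^4 - 547*p^3 + 5802*p^2 + 24084*p + 25588)/(p^9 + 36*p^8 + 555*p^7 + 4806*p^6 + 25779*p^5 + 88992*p^4 + 198197*p^3 + 275310*p^2 + 216972*p + 74088)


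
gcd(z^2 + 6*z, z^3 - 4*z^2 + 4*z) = z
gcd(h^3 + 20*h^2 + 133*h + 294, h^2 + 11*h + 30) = h + 6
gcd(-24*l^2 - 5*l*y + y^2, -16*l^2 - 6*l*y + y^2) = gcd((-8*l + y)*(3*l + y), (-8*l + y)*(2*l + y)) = -8*l + y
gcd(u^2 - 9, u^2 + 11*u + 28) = 1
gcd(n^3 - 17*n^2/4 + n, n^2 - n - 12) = n - 4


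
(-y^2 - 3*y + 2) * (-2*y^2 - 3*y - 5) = 2*y^4 + 9*y^3 + 10*y^2 + 9*y - 10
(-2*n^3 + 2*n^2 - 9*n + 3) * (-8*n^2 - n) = 16*n^5 - 14*n^4 + 70*n^3 - 15*n^2 - 3*n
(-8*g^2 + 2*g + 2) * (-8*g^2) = 64*g^4 - 16*g^3 - 16*g^2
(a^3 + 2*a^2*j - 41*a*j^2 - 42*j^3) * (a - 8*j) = a^4 - 6*a^3*j - 57*a^2*j^2 + 286*a*j^3 + 336*j^4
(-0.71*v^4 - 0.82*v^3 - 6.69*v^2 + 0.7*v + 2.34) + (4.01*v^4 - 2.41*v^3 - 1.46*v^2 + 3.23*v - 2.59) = 3.3*v^4 - 3.23*v^3 - 8.15*v^2 + 3.93*v - 0.25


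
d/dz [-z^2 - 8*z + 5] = -2*z - 8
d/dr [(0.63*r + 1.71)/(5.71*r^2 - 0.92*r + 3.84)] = (-3.5973*r^2 - 19.5282*r + 3.9924)/(32.6041*r^4 - 10.5064*r^3 + 44.6992*r^2 - 7.0656*r + 14.7456)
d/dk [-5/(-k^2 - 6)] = -10*k/(k^2 + 6)^2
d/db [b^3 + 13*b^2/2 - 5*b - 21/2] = 3*b^2 + 13*b - 5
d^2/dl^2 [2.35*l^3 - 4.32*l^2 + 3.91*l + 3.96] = 14.1*l - 8.64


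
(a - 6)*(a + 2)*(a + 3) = a^3 - a^2 - 24*a - 36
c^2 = c^2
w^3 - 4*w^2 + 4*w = w*(w - 2)^2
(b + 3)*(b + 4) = b^2 + 7*b + 12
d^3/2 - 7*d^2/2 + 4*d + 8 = (d/2 + 1/2)*(d - 4)^2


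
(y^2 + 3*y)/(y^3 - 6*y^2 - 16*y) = (y + 3)/(y^2 - 6*y - 16)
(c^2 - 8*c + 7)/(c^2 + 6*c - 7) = (c - 7)/(c + 7)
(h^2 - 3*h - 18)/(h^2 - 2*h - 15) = (h - 6)/(h - 5)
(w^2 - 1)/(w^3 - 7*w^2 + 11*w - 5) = (w + 1)/(w^2 - 6*w + 5)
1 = 1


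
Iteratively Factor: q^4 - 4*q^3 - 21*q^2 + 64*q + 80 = (q - 4)*(q^3 - 21*q - 20) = (q - 5)*(q - 4)*(q^2 + 5*q + 4) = (q - 5)*(q - 4)*(q + 1)*(q + 4)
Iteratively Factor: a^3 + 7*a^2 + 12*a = (a + 3)*(a^2 + 4*a) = a*(a + 3)*(a + 4)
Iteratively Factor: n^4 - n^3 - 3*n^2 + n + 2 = (n + 1)*(n^3 - 2*n^2 - n + 2) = (n - 1)*(n + 1)*(n^2 - n - 2) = (n - 1)*(n + 1)^2*(n - 2)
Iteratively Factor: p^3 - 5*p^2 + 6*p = (p - 3)*(p^2 - 2*p) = p*(p - 3)*(p - 2)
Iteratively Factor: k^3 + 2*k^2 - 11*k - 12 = (k + 4)*(k^2 - 2*k - 3) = (k - 3)*(k + 4)*(k + 1)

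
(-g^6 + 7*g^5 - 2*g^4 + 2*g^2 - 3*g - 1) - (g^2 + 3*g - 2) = -g^6 + 7*g^5 - 2*g^4 + g^2 - 6*g + 1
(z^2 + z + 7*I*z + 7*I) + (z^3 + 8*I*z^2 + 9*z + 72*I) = z^3 + z^2 + 8*I*z^2 + 10*z + 7*I*z + 79*I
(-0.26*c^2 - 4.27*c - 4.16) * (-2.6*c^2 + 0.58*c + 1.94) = 0.676*c^4 + 10.9512*c^3 + 7.835*c^2 - 10.6966*c - 8.0704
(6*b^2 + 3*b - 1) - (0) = 6*b^2 + 3*b - 1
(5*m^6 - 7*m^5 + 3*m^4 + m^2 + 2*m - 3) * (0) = 0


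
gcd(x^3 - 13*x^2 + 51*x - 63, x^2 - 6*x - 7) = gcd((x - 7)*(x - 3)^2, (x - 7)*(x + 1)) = x - 7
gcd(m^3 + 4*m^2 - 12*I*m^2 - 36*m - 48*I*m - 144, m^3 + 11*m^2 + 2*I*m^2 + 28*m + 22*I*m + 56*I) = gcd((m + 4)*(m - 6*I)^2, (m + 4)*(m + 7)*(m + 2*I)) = m + 4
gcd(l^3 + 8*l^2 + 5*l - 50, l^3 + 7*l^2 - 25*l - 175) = l + 5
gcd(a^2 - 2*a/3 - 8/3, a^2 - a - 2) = a - 2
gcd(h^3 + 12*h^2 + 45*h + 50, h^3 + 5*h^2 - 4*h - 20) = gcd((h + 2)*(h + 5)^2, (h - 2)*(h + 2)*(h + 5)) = h^2 + 7*h + 10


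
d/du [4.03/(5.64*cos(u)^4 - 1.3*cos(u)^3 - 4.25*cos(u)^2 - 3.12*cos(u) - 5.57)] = (90.9168*cos(u)^3 - 15.717*cos(u)^2 - 34.255*cos(u) - 12.5736)*sin(u)/(-5.64*cos(u)^4 + 1.3*cos(u)^3 + 4.25*cos(u)^2 + 3.12*cos(u) + 5.57)^2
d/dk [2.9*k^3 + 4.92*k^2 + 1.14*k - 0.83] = 8.7*k^2 + 9.84*k + 1.14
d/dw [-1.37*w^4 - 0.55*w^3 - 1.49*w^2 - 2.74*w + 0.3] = -5.48*w^3 - 1.65*w^2 - 2.98*w - 2.74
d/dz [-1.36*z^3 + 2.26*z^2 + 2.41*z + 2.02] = -4.08*z^2 + 4.52*z + 2.41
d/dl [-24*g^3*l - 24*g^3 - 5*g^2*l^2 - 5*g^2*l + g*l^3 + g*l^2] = g*(-24*g^2 - 10*g*l - 5*g + 3*l^2 + 2*l)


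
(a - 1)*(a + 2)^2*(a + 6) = a^4 + 9*a^3 + 18*a^2 - 4*a - 24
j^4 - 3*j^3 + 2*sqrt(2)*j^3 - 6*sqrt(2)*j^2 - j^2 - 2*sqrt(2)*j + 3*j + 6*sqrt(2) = (j - 3)*(j - 1)*(j + 1)*(j + 2*sqrt(2))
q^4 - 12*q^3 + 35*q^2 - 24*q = q*(q - 8)*(q - 3)*(q - 1)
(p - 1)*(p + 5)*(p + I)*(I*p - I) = I*p^4 - p^3 + 3*I*p^3 - 3*p^2 - 9*I*p^2 + 9*p + 5*I*p - 5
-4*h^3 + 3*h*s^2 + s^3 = (-h + s)*(2*h + s)^2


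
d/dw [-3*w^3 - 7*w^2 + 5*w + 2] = -9*w^2 - 14*w + 5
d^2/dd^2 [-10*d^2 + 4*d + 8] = -20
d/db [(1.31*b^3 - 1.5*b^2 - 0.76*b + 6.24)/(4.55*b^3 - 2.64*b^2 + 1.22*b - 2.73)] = (3.3666*b^4 + 10.1124*b^3 - 99.7413*b^2 + 41.1372*b - 5.538)/(20.7025*b^6 - 24.024*b^5 + 18.0716*b^4 - 31.2846*b^3 + 15.9028*b^2 - 6.6612*b + 7.4529)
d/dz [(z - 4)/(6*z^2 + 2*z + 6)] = (3*z^2 + z - (z - 4)*(6*z + 1) + 3)/(2*(3*z^2 + z + 3)^2)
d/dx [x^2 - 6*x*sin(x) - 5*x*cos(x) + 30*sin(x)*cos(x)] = 5*x*sin(x) - 6*x*cos(x) + 2*x - 6*sin(x) - 5*cos(x) + 30*cos(2*x)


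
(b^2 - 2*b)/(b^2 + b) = (b - 2)/(b + 1)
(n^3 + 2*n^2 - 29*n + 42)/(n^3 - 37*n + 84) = (n - 2)/(n - 4)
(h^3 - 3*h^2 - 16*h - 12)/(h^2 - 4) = (h^2 - 5*h - 6)/(h - 2)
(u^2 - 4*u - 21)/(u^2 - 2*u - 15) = (u - 7)/(u - 5)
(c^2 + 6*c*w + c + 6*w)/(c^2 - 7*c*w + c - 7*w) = (-c - 6*w)/(-c + 7*w)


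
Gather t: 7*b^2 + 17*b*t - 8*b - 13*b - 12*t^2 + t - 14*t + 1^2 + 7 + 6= 7*b^2 - 21*b - 12*t^2 + t*(17*b - 13) + 14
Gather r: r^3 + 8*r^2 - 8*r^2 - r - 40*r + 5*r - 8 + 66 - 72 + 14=r^3 - 36*r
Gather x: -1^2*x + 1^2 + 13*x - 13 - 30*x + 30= 18 - 18*x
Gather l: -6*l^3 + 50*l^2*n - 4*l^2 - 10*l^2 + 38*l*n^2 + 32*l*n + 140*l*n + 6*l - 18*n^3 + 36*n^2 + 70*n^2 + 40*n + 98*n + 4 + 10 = -6*l^3 + l^2*(50*n - 14) + l*(38*n^2 + 172*n + 6) - 18*n^3 + 106*n^2 + 138*n + 14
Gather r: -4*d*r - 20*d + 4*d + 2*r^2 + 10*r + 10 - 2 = -16*d + 2*r^2 + r*(10 - 4*d) + 8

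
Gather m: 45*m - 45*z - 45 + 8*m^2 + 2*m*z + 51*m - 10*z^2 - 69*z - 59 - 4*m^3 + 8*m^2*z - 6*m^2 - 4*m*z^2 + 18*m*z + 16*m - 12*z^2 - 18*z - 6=-4*m^3 + m^2*(8*z + 2) + m*(-4*z^2 + 20*z + 112) - 22*z^2 - 132*z - 110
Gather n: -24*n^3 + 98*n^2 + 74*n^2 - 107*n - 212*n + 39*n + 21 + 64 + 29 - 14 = -24*n^3 + 172*n^2 - 280*n + 100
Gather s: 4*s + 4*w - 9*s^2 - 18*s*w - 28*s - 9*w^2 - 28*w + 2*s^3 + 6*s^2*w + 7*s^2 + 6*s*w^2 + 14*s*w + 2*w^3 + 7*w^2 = 2*s^3 + s^2*(6*w - 2) + s*(6*w^2 - 4*w - 24) + 2*w^3 - 2*w^2 - 24*w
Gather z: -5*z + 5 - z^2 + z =-z^2 - 4*z + 5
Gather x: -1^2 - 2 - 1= -4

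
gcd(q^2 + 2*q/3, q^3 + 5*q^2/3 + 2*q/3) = q^2 + 2*q/3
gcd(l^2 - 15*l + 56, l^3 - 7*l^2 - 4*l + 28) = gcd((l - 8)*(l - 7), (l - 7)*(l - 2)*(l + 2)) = l - 7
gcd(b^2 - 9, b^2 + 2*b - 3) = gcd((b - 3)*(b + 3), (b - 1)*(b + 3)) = b + 3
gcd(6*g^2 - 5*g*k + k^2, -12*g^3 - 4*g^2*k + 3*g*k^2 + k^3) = 2*g - k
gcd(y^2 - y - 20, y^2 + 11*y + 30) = 1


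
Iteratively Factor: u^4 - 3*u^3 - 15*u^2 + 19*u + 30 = (u - 2)*(u^3 - u^2 - 17*u - 15) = (u - 2)*(u + 3)*(u^2 - 4*u - 5) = (u - 5)*(u - 2)*(u + 3)*(u + 1)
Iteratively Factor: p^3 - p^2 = (p)*(p^2 - p) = p*(p - 1)*(p)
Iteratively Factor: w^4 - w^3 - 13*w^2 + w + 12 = (w + 1)*(w^3 - 2*w^2 - 11*w + 12) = (w + 1)*(w + 3)*(w^2 - 5*w + 4) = (w - 4)*(w + 1)*(w + 3)*(w - 1)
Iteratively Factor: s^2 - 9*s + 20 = (s - 5)*(s - 4)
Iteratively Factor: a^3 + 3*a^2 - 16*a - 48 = (a + 4)*(a^2 - a - 12) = (a + 3)*(a + 4)*(a - 4)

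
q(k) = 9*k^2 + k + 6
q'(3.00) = 55.00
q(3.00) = 90.00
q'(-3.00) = -53.00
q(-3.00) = 84.00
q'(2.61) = 47.98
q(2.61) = 69.92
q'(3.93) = 71.74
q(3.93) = 148.93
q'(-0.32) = -4.76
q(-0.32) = 6.60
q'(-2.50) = -44.00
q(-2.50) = 59.75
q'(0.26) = 5.68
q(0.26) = 6.87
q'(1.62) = 30.16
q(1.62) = 31.24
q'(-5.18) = -92.24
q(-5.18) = 242.31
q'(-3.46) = -61.28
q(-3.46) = 110.28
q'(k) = 18*k + 1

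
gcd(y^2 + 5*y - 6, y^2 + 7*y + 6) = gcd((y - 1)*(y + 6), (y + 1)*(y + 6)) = y + 6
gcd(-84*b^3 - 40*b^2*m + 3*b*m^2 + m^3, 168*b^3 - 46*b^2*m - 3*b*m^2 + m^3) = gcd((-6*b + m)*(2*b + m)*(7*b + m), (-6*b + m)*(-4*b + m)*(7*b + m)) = 42*b^2 - b*m - m^2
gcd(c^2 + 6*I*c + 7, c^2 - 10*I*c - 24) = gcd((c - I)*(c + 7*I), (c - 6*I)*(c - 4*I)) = 1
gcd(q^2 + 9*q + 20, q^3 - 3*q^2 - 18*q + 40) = q + 4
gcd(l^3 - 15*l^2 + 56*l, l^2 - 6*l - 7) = l - 7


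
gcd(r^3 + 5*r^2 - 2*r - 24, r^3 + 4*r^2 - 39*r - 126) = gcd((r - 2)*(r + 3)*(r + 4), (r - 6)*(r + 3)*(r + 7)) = r + 3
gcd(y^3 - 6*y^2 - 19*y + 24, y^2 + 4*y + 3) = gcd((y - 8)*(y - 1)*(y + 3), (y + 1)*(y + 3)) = y + 3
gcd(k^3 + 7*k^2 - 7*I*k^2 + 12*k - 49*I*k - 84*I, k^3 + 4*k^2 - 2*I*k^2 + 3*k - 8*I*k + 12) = k + 4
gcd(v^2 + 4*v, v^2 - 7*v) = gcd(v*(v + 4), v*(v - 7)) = v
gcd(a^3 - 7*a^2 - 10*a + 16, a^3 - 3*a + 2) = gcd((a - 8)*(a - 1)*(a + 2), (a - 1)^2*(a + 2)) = a^2 + a - 2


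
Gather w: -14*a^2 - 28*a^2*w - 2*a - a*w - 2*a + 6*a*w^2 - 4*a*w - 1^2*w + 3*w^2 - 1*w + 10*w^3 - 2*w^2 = -14*a^2 - 4*a + 10*w^3 + w^2*(6*a + 1) + w*(-28*a^2 - 5*a - 2)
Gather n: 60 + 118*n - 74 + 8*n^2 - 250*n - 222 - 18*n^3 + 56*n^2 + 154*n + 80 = -18*n^3 + 64*n^2 + 22*n - 156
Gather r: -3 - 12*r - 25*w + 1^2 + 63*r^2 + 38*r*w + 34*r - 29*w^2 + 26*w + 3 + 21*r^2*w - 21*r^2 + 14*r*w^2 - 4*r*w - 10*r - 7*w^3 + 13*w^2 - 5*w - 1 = r^2*(21*w + 42) + r*(14*w^2 + 34*w + 12) - 7*w^3 - 16*w^2 - 4*w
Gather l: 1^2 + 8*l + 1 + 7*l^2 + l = 7*l^2 + 9*l + 2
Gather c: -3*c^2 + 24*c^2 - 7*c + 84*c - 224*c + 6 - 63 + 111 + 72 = 21*c^2 - 147*c + 126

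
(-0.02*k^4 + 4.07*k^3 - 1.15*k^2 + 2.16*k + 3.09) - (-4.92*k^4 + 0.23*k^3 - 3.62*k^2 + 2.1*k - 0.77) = 4.9*k^4 + 3.84*k^3 + 2.47*k^2 + 0.0600000000000001*k + 3.86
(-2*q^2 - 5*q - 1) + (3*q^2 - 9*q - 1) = q^2 - 14*q - 2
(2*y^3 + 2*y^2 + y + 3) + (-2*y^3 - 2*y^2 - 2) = y + 1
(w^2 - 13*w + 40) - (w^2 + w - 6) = 46 - 14*w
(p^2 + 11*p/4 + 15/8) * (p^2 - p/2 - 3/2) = p^4 + 9*p^3/4 - p^2 - 81*p/16 - 45/16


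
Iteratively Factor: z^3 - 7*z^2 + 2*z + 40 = (z - 4)*(z^2 - 3*z - 10) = (z - 5)*(z - 4)*(z + 2)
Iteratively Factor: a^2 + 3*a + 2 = (a + 2)*(a + 1)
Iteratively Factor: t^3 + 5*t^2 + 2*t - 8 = (t + 2)*(t^2 + 3*t - 4) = (t - 1)*(t + 2)*(t + 4)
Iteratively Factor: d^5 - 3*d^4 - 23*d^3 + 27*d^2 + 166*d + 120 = (d + 3)*(d^4 - 6*d^3 - 5*d^2 + 42*d + 40) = (d - 4)*(d + 3)*(d^3 - 2*d^2 - 13*d - 10) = (d - 4)*(d + 2)*(d + 3)*(d^2 - 4*d - 5) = (d - 5)*(d - 4)*(d + 2)*(d + 3)*(d + 1)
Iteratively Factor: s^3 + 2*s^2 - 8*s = (s)*(s^2 + 2*s - 8) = s*(s - 2)*(s + 4)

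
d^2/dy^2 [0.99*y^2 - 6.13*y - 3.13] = 1.98000000000000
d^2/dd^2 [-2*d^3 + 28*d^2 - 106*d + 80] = 56 - 12*d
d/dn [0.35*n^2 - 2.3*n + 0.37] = 0.7*n - 2.3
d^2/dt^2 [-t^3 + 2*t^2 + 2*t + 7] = 4 - 6*t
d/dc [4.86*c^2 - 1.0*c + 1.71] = 9.72*c - 1.0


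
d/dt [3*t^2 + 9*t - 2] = 6*t + 9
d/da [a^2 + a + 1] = 2*a + 1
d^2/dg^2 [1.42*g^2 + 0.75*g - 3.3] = 2.84000000000000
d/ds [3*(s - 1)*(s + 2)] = 6*s + 3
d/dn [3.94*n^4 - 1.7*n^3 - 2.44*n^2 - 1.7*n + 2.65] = 15.76*n^3 - 5.1*n^2 - 4.88*n - 1.7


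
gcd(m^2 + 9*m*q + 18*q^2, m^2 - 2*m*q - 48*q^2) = m + 6*q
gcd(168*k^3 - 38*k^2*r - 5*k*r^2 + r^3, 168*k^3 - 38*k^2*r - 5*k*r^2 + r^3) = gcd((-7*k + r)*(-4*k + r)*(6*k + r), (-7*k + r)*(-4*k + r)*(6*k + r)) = 168*k^3 - 38*k^2*r - 5*k*r^2 + r^3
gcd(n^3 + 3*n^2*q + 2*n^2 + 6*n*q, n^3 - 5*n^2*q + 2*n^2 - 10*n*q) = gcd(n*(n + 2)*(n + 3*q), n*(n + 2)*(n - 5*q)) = n^2 + 2*n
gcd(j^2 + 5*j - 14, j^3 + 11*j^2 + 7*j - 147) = j + 7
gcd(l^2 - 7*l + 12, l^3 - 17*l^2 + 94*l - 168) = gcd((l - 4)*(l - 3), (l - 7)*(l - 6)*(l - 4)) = l - 4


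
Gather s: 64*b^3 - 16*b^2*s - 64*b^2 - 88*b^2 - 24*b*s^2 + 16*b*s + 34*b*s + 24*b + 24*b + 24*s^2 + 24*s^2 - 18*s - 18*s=64*b^3 - 152*b^2 + 48*b + s^2*(48 - 24*b) + s*(-16*b^2 + 50*b - 36)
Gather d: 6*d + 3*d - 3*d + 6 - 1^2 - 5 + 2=6*d + 2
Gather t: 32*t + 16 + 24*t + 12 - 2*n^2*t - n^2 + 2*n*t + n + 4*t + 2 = -n^2 + n + t*(-2*n^2 + 2*n + 60) + 30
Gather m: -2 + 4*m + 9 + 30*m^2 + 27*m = 30*m^2 + 31*m + 7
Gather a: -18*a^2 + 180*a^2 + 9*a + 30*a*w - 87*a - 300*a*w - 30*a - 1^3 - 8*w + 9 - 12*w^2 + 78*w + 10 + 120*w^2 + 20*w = 162*a^2 + a*(-270*w - 108) + 108*w^2 + 90*w + 18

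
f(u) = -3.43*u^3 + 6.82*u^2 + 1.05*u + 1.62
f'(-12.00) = -1644.39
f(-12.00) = 6898.14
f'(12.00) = -1317.03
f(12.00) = -4930.74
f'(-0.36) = -5.19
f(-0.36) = 2.29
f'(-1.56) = -45.27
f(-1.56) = 29.60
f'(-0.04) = 0.49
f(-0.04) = 1.59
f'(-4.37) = -255.06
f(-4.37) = 413.52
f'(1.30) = 1.39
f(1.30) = 6.98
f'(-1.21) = -30.52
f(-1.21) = 16.41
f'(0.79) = 5.40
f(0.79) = 5.01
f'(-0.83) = -17.36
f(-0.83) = 7.41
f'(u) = -10.29*u^2 + 13.64*u + 1.05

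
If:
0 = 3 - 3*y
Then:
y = 1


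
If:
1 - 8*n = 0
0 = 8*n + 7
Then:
No Solution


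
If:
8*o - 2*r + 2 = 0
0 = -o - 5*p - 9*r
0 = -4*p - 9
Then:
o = 9/148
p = -9/4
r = 46/37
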